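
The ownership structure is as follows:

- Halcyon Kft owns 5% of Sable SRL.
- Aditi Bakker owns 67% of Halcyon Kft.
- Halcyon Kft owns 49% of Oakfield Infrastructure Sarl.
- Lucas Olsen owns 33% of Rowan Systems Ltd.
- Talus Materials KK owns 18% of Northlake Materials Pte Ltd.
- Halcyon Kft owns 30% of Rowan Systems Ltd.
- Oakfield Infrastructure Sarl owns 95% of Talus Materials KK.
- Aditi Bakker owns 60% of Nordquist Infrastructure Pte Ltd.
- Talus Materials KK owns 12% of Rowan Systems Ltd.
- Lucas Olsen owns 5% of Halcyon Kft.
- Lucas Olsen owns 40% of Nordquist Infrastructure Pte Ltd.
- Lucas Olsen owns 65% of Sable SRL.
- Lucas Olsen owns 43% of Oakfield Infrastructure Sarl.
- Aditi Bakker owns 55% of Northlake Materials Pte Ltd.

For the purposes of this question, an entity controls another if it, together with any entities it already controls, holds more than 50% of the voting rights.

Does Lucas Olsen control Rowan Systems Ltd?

No

Lucas holds 65% of Sable, so Lucas controls Sable.
In Rowan, Lucas's side holds only 33%, not > 50%.
So Lucas does not control Rowan.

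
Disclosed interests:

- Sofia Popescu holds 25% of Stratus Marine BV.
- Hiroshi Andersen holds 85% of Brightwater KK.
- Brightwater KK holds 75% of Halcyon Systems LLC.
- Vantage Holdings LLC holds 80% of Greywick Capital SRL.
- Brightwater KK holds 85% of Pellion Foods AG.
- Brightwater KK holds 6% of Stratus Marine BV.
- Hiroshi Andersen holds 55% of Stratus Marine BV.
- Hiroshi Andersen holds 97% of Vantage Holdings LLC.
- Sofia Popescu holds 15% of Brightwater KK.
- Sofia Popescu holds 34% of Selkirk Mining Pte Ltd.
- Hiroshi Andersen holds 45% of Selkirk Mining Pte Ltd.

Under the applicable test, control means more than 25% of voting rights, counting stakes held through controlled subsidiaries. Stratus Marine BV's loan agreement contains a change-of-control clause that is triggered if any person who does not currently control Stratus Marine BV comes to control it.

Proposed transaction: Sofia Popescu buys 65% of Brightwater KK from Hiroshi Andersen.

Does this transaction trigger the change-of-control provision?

Yes

The purchase adds only to Sofia's holdings (Hiroshi's stake shrinks), so Sofia is the only person who could newly come to control Stratus.
Sofia holds 34% of Selkirk, so Sofia controls Selkirk.
In Stratus, Sofia's side holds only 25%, not > 25%.
So before the transaction, Sofia does not control Stratus.
After the purchase, Sofia's direct stake in Brightwater rises to 15% + 65% = 80%, and Hiroshi's stake falls to 20%.
Sofia holds 80% of Brightwater, so Sofia controls Brightwater.
Brightwater and Sofia together hold 6% + 25% = 31% of Stratus, so Sofia controls Stratus.
Sofia did not control Stratus before and does after, so the clause is triggered.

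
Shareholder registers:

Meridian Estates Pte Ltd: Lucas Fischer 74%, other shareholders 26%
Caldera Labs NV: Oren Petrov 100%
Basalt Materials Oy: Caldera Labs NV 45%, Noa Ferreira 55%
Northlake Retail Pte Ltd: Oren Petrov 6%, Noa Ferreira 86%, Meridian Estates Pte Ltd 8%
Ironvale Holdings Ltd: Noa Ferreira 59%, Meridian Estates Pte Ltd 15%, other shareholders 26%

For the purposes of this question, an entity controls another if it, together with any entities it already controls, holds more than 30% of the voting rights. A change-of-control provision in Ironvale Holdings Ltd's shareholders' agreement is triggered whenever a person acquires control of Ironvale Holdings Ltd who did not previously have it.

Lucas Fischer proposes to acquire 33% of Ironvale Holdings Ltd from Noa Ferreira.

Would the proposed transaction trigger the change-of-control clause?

Yes

The purchase adds only to Lucas's holdings (Noa's stake shrinks), so Lucas is the only person who could newly come to control Ironvale.
Lucas holds 74% of Meridian, so Lucas controls Meridian.
In Ironvale, Lucas's side holds only 15%, not > 30%.
So before the transaction, Lucas does not control Ironvale.
After the purchase, Lucas holds 33% of Ironvale directly, and Noa's stake falls to 26%.
Meridian and Lucas together hold 15% + 33% = 48% of Ironvale, so Lucas controls Ironvale.
Lucas did not control Ironvale before and does after, so the clause is triggered.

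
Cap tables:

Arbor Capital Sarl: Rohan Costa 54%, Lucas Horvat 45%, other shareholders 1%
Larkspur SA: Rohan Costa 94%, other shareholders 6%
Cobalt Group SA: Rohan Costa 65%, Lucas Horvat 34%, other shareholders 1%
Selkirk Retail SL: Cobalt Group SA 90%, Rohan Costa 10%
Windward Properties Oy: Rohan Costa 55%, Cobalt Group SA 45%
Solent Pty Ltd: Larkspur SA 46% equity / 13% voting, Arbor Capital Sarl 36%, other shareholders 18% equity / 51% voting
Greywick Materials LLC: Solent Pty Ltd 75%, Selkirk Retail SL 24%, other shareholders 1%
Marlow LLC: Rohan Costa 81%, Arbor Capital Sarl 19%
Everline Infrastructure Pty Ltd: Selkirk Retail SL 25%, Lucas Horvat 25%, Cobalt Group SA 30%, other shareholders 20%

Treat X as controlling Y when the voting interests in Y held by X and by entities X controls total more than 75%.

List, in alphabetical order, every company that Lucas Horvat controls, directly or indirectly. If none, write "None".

None

Lucas's largest direct stake is 45% in Arbor, which does not meet the threshold.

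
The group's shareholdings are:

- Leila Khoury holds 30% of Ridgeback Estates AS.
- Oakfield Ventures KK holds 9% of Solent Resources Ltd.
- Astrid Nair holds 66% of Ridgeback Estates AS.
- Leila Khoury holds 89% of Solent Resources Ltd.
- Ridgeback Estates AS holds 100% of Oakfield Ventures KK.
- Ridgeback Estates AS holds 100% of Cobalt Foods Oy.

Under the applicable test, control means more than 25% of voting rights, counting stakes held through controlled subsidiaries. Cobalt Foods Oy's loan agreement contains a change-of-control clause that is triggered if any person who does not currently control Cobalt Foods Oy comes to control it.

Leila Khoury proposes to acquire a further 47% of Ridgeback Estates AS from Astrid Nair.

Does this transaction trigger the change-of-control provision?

The purchase adds only to Leila's holdings (Astrid's stake shrinks), so Leila is the only person who could newly come to control Cobalt.
Leila holds 30% of Ridgeback, so Leila controls Ridgeback.
Ridgeback holds 100% of Cobalt, so Leila controls Cobalt.
So Leila already controls Cobalt before the transaction.
After the purchase, Leila's direct stake in Ridgeback rises to 30% + 47% = 77%, and Astrid's stake falls to 19%.
Leila controlled Cobalt already, so this is not a new person acquiring control; every other person's position is unchanged or reduced.
No new person acquires control, so the clause is not triggered.

No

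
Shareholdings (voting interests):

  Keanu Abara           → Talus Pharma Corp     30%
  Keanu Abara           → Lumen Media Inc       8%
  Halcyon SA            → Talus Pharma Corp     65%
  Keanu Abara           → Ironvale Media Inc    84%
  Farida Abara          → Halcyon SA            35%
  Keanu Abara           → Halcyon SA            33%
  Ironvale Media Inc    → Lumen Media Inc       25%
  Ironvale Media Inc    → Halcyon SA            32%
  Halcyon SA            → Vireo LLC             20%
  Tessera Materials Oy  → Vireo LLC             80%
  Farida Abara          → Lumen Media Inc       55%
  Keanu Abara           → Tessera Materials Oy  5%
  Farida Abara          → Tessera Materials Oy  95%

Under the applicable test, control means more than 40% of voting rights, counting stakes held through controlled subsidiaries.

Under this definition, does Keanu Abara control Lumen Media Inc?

Keanu holds 84% of Ironvale, so Keanu controls Ironvale.
Ironvale and Keanu together hold 32% + 33% = 65% of Halcyon, so Keanu controls Halcyon.
Halcyon and Keanu together hold 65% + 30% = 95% of Talus, so Keanu controls Talus.
In Lumen, Keanu's side holds only 8% + 25% = 33%, not > 40%.
So Keanu does not control Lumen.

No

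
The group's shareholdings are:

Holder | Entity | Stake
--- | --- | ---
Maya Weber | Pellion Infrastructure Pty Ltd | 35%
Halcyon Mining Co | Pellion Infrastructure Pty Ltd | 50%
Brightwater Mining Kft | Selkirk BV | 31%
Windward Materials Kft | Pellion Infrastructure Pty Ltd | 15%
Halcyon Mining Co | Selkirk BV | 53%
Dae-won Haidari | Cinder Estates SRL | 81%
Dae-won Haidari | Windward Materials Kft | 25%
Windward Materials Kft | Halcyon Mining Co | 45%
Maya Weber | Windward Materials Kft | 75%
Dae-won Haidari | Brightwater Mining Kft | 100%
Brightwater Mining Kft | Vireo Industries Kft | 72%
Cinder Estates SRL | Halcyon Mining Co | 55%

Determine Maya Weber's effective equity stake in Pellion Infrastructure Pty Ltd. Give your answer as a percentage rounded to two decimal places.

63.13%

Maya reaches Pellion along 3 paths.
Direct stake: 35% = 35%.
Via Windward → Halcyon: 75% × 45% × 50% = 16.875%.
Via Windward: 75% × 15% = 11.25%.
Total: 35% + 16.875% + 11.25% = 63.125%.
Rounded: 63.13%.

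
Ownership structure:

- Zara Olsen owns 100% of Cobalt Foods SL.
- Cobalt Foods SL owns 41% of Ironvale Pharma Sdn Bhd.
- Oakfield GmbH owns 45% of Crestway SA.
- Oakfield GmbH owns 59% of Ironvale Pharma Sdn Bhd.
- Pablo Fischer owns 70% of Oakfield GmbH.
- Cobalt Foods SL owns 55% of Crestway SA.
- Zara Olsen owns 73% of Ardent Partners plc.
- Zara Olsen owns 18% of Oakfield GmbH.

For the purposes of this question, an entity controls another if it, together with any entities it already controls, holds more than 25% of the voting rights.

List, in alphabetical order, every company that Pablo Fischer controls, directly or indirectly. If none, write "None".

Pablo holds 70% of Oakfield, so Pablo controls Oakfield.
Oakfield holds 59% of Ironvale, so Pablo controls Ironvale.
Oakfield holds 45% of Crestway, so Pablo controls Crestway.
No other company's threshold is met.

Crestway SA, Ironvale Pharma Sdn Bhd, Oakfield GmbH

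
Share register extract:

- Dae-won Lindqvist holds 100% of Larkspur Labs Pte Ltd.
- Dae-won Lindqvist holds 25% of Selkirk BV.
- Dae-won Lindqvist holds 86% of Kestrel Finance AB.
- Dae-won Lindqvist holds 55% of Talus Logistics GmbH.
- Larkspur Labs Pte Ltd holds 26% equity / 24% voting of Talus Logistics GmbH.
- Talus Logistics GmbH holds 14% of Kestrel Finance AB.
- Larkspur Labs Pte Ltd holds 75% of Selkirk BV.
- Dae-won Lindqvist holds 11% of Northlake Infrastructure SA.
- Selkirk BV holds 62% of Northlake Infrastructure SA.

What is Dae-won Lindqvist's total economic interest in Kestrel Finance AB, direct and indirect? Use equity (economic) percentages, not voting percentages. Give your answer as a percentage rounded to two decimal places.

97.34%

Dae-won reaches Kestrel along 3 paths.
Direct stake: 86% = 86%.
Via Larkspur → Talus: 100% × 26% × 14% = 3.64%.
Via Talus: 55% × 14% = 7.7%.
Total: 86% + 3.64% + 7.7% = 97.34%.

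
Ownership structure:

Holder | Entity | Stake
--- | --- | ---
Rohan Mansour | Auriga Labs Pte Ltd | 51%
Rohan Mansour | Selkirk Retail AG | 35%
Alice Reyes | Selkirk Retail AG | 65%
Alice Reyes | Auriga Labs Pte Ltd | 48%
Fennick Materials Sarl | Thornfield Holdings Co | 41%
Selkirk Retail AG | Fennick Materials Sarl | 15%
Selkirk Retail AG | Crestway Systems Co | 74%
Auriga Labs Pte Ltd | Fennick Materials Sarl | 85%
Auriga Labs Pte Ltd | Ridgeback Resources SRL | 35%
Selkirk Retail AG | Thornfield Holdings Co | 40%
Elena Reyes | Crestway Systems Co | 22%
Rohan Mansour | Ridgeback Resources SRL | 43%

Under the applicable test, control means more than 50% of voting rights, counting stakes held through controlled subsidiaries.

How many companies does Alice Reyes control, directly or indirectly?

Alice holds 65% of Selkirk, so Alice controls Selkirk.
Selkirk holds 74% of Crestway, so Alice controls Crestway.
No other company's threshold is met.
Alice controls 2 companies.

2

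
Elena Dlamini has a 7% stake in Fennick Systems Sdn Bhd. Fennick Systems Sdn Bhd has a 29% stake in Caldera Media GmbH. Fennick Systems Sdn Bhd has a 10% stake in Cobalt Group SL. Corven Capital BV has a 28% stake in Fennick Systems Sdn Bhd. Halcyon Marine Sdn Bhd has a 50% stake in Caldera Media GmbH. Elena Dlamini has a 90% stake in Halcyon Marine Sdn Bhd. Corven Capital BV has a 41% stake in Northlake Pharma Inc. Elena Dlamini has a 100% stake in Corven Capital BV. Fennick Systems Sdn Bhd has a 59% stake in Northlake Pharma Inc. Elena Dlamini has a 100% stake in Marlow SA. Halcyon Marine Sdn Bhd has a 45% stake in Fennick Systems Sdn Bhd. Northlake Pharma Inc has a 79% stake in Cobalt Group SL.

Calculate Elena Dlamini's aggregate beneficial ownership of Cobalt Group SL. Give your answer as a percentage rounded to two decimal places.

75.13%

Elena reaches Cobalt along 7 paths.
Via Corven → Fennick → Northlake: 100% × 28% × 59% × 79% = 13.0508%.
Via Halcyon → Fennick → Northlake: 90% × 45% × 59% × 79% = 18.87705%.
Via Fennick → Northlake: 7% × 59% × 79% = 3.2627%.
Via Corven → Northlake: 100% × 41% × 79% = 32.39%.
Via Corven → Fennick: 100% × 28% × 10% = 2.8%.
Via Halcyon → Fennick: 90% × 45% × 10% = 4.05%.
Via Fennick: 7% × 10% = 0.7%.
Total: 13.0508% + 18.87705% + 3.2627% + 32.39% + 2.8% + 4.05% + 0.7% = 75.13055%.
Rounded: 75.13%.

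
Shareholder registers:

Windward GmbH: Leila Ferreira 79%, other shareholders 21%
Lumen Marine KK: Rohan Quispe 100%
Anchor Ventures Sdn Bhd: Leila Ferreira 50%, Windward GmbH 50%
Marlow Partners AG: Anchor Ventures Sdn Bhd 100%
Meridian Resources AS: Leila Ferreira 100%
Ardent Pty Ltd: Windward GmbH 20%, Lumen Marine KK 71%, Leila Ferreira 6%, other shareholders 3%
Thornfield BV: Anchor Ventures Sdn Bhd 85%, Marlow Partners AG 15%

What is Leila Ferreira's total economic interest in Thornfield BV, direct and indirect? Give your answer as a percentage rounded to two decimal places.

89.50%

Leila reaches Thornfield along 4 paths.
Via Anchor: 50% × 85% = 42.5%.
Via Windward → Anchor: 79% × 50% × 85% = 33.575%.
Via Anchor → Marlow: 50% × 100% × 15% = 7.5%.
Via Windward → Anchor → Marlow: 79% × 50% × 100% × 15% = 5.925%.
Total: 42.5% + 33.575% + 7.5% + 5.925% = 89.5%.
Rounded: 89.50%.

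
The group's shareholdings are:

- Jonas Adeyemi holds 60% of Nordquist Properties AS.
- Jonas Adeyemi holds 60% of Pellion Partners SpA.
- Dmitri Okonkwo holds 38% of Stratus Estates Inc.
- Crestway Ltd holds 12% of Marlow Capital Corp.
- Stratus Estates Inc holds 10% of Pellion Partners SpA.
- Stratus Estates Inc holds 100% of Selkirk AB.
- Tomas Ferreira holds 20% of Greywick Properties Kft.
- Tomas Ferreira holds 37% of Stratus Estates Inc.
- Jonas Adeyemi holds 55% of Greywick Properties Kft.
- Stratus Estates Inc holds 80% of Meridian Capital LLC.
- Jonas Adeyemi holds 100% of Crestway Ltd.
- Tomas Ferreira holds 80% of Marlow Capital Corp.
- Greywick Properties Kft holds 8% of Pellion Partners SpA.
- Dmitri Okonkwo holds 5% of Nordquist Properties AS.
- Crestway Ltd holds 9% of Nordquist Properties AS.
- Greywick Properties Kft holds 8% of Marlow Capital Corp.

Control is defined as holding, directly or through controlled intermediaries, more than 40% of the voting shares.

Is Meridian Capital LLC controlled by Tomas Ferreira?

Tomas holds 80% of Marlow, so Tomas controls Marlow.
Neither Tomas nor any entity Tomas controls holds any voting interest in Meridian.
So Tomas does not control Meridian.

No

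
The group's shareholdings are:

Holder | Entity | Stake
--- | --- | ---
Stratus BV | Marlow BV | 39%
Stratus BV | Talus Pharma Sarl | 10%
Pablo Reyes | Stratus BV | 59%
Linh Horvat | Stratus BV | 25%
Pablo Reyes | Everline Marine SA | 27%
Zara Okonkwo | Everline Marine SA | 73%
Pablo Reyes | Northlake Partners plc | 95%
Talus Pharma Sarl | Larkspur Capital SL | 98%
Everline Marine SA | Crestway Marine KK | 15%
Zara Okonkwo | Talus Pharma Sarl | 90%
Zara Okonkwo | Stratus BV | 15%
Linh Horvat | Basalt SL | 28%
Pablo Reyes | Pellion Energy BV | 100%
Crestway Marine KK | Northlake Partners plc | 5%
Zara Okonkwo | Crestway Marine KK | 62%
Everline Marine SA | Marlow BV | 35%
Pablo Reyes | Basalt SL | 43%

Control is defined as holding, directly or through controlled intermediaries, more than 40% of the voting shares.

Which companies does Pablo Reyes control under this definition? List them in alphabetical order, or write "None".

Basalt SL, Northlake Partners plc, Pellion Energy BV, Stratus BV

Pablo holds 59% of Stratus, so Pablo controls Stratus.
Pablo holds 43% of Basalt, so Pablo controls Basalt.
Pablo holds 100% of Pellion, so Pablo controls Pellion.
Pablo holds 95% of Northlake, so Pablo controls Northlake.
No other company's threshold is met.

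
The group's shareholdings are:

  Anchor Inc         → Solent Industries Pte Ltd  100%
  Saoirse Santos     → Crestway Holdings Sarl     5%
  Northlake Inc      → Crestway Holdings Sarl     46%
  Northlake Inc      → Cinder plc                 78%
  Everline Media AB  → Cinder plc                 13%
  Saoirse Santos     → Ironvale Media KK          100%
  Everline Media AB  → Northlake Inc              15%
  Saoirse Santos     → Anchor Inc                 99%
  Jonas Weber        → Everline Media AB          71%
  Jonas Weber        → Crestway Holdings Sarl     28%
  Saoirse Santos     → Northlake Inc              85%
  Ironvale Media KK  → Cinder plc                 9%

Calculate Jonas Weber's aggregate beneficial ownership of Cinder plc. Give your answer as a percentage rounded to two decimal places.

Jonas reaches Cinder along 2 paths.
Via Everline → Northlake: 71% × 15% × 78% = 8.307%.
Via Everline: 71% × 13% = 9.23%.
Total: 8.307% + 9.23% = 17.537%.
Rounded: 17.54%.

17.54%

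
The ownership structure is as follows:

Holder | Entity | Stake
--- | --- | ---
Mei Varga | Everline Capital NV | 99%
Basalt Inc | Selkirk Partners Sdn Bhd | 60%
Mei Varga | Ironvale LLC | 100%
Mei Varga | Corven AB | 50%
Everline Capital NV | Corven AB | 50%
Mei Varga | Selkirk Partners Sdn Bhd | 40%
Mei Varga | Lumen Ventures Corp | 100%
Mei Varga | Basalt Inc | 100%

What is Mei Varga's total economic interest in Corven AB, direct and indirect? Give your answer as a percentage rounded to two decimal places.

99.50%

Mei reaches Corven along 2 paths.
Direct stake: 50% = 50%.
Via Everline: 99% × 50% = 49.5%.
Total: 50% + 49.5% = 99.5%.
Rounded: 99.50%.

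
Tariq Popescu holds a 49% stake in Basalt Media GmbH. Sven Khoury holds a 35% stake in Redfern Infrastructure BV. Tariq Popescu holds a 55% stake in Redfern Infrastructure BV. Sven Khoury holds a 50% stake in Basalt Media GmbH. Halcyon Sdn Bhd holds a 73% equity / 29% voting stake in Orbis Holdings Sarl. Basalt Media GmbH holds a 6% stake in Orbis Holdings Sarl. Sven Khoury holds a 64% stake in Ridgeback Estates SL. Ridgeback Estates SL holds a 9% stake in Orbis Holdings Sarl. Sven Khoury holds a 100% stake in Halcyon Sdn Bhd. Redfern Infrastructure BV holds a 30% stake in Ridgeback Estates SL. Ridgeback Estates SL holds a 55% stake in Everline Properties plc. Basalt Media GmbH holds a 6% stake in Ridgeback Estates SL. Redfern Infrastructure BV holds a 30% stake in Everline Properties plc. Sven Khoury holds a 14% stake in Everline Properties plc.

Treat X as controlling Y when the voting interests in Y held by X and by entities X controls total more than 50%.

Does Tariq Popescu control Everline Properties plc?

Tariq holds 55% of Redfern, so Tariq controls Redfern.
In Everline, Tariq's side holds only 30%, not > 50%.
So Tariq does not control Everline.

No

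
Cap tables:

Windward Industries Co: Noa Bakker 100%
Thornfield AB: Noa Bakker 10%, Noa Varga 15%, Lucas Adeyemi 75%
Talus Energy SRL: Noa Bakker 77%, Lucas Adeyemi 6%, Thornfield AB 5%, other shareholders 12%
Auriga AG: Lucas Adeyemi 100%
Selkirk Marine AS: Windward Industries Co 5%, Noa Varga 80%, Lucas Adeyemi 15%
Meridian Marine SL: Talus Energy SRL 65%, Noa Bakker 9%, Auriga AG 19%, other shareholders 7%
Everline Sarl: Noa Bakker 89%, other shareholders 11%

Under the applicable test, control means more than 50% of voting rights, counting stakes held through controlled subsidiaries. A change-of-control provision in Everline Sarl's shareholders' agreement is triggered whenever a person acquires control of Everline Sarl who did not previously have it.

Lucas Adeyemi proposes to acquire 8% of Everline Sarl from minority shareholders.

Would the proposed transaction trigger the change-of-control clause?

The purchase changes only Lucas's holdings, so Lucas is the only person who could newly come to control Everline.
Lucas holds 75% of Thornfield, so Lucas controls Thornfield.
Lucas holds 100% of Auriga, so Lucas controls Auriga.
Neither Lucas nor any entity Lucas controls holds any voting interest in Everline.
So before the transaction, Lucas does not control Everline.
After the purchase, Lucas holds 8% of Everline directly.
After the transaction, Lucas's side holds 8% of Everline, not > 50%, so Lucas still does not control Everline.
No new person acquires control, so the clause is not triggered.

No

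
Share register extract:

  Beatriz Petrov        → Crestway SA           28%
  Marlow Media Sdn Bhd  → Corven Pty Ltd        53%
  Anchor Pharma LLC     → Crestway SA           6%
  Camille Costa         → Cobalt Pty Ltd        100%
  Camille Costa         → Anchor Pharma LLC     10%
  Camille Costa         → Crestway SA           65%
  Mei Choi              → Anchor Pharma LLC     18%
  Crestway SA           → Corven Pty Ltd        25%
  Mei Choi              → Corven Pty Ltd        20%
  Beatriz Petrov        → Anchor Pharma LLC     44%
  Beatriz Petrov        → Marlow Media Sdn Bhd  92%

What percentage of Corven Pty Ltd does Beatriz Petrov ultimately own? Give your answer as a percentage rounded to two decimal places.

Beatriz reaches Corven along 3 paths.
Via Marlow: 92% × 53% = 48.76%.
Via Crestway: 28% × 25% = 7%.
Via Anchor → Crestway: 44% × 6% × 25% = 0.66%.
Total: 48.76% + 7% + 0.66% = 56.42%.

56.42%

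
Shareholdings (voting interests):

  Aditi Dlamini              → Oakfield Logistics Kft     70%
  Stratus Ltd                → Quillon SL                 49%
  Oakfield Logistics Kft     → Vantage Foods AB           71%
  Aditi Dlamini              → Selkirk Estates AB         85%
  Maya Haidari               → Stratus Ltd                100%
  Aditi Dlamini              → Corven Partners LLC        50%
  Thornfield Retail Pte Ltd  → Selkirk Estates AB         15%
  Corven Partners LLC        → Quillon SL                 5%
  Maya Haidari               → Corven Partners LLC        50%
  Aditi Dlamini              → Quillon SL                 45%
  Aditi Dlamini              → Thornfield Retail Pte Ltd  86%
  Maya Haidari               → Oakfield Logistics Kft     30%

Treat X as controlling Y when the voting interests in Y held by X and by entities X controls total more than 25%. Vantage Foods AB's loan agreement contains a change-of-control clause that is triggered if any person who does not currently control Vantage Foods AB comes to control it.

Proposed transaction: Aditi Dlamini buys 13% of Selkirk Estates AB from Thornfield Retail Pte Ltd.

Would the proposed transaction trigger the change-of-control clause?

The purchase adds only to Aditi's holdings (Thornfield's stake shrinks), so Aditi is the only person who could newly come to control Vantage.
Aditi holds 70% of Oakfield, so Aditi controls Oakfield.
Oakfield holds 71% of Vantage, so Aditi controls Vantage.
So Aditi already controls Vantage before the transaction.
After the purchase, Aditi's direct stake in Selkirk rises to 85% + 13% = 98%, and Thornfield's stake falls to 2%.
Aditi controlled Vantage already, so this is not a new person acquiring control; every other person's position is unchanged or reduced.
No new person acquires control, so the clause is not triggered.

No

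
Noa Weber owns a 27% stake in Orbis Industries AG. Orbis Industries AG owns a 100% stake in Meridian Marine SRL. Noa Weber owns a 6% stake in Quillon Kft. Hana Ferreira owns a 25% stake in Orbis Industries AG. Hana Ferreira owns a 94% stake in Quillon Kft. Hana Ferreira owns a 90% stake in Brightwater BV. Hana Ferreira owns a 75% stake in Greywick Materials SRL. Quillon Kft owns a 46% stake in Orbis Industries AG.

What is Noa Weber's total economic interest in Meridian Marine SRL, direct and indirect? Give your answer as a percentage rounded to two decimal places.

Noa reaches Meridian along 2 paths.
Via Orbis: 27% × 100% = 27%.
Via Quillon → Orbis: 6% × 46% × 100% = 2.76%.
Total: 27% + 2.76% = 29.76%.

29.76%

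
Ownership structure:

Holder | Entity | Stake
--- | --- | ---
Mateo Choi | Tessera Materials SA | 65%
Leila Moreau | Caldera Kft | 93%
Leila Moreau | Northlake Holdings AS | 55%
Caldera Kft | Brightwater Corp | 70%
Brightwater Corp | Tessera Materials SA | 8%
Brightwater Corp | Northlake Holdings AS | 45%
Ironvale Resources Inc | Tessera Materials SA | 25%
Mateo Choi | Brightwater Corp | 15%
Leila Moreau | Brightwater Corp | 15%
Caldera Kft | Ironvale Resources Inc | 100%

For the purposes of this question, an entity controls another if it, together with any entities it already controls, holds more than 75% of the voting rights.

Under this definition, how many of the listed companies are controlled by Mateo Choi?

0

Mateo's largest direct stake is 65% in Tessera, which does not meet the threshold.
Mateo controls 0 companies.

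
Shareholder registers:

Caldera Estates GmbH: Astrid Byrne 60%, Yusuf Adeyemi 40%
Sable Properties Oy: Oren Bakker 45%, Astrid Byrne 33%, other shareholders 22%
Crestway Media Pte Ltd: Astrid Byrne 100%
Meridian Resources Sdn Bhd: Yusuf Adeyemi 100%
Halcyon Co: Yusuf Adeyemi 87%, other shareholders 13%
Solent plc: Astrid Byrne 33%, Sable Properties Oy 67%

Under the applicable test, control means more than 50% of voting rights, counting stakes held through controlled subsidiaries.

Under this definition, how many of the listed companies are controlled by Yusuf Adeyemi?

Yusuf holds 100% of Meridian, so Yusuf controls Meridian.
Yusuf holds 87% of Halcyon, so Yusuf controls Halcyon.
No other company's threshold is met.
Yusuf controls 2 companies.

2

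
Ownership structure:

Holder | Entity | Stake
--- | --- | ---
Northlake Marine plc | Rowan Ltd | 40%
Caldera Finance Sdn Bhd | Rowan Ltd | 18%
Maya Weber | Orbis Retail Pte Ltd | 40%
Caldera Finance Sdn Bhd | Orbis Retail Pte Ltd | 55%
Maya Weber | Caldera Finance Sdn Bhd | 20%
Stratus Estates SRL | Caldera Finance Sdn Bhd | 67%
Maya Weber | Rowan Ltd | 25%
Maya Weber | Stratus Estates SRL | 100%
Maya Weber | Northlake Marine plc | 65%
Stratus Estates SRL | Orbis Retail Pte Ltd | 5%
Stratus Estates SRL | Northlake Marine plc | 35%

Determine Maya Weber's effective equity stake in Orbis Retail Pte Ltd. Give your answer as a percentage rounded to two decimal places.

92.85%

Maya reaches Orbis along 4 paths.
Direct stake: 40% = 40%.
Via Stratus: 100% × 5% = 5%.
Via Caldera: 20% × 55% = 11%.
Via Stratus → Caldera: 100% × 67% × 55% = 36.85%.
Total: 40% + 5% + 11% + 36.85% = 92.85%.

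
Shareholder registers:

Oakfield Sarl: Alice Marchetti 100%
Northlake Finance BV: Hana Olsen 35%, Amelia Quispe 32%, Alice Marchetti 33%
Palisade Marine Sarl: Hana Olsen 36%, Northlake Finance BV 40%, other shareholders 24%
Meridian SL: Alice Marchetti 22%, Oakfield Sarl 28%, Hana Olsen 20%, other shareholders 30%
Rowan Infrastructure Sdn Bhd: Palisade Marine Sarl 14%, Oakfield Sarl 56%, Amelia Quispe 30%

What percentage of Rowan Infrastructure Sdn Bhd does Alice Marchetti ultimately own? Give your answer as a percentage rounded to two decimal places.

57.85%

Alice reaches Rowan along 2 paths.
Via Northlake → Palisade: 33% × 40% × 14% = 1.848%.
Via Oakfield: 100% × 56% = 56%.
Total: 1.848% + 56% = 57.848%.
Rounded: 57.85%.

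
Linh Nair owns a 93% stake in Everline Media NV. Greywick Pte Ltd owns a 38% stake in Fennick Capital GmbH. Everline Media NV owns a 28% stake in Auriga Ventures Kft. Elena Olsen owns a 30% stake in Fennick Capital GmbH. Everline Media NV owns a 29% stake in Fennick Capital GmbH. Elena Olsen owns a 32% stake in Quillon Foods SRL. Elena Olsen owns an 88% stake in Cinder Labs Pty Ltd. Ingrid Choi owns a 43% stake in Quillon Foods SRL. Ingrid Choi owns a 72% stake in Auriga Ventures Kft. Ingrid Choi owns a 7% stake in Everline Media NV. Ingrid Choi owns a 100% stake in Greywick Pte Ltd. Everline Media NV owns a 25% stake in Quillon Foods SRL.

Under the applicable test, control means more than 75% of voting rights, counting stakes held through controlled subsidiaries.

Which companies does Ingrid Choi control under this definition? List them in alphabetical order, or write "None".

Greywick Pte Ltd

Ingrid holds 100% of Greywick, so Ingrid controls Greywick.
No other company's threshold is met.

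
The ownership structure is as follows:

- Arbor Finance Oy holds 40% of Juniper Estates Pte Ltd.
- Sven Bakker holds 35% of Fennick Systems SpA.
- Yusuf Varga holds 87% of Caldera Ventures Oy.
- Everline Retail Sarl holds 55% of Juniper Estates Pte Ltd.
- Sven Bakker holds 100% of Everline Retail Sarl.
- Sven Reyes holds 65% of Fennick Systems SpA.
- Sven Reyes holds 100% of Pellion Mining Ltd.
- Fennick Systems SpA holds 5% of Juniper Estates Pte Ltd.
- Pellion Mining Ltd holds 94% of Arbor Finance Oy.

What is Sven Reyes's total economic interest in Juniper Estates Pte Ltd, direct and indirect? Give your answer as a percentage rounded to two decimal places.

40.85%

Sven Reyes reaches Juniper along 2 paths.
Via Fennick: 65% × 5% = 3.25%.
Via Pellion → Arbor: 100% × 94% × 40% = 37.6%.
Total: 3.25% + 37.6% = 40.85%.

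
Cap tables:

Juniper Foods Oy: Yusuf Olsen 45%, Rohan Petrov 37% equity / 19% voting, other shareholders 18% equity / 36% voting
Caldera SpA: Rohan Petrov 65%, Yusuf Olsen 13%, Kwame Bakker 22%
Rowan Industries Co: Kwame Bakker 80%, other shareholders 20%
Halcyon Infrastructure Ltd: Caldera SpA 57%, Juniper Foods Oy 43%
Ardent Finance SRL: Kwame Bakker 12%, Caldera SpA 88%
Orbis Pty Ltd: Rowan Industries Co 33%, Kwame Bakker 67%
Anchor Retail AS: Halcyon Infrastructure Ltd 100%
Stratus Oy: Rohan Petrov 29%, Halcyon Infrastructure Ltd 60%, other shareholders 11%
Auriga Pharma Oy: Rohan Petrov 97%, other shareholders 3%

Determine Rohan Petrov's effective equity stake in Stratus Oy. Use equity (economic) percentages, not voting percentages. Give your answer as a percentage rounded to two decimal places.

Rohan reaches Stratus along 3 paths.
Direct stake: 29% = 29%.
Via Caldera → Halcyon: 65% × 57% × 60% = 22.23%.
Via Juniper → Halcyon: 37% × 43% × 60% = 9.546%.
Total: 29% + 22.23% + 9.546% = 60.776%.
Rounded: 60.78%.

60.78%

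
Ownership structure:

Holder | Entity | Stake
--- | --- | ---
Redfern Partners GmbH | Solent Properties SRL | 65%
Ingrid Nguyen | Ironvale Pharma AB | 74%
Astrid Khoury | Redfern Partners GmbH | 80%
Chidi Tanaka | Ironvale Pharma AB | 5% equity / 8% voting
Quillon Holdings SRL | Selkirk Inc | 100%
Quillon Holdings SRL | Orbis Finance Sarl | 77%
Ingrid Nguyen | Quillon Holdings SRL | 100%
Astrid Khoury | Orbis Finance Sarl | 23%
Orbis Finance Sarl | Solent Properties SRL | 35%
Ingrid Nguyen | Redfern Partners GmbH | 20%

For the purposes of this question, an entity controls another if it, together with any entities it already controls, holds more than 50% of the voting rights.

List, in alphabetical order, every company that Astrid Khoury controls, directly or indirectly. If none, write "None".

Redfern Partners GmbH, Solent Properties SRL

Astrid holds 80% of Redfern, so Astrid controls Redfern.
Redfern holds 65% of Solent, so Astrid controls Solent.
No other company's threshold is met.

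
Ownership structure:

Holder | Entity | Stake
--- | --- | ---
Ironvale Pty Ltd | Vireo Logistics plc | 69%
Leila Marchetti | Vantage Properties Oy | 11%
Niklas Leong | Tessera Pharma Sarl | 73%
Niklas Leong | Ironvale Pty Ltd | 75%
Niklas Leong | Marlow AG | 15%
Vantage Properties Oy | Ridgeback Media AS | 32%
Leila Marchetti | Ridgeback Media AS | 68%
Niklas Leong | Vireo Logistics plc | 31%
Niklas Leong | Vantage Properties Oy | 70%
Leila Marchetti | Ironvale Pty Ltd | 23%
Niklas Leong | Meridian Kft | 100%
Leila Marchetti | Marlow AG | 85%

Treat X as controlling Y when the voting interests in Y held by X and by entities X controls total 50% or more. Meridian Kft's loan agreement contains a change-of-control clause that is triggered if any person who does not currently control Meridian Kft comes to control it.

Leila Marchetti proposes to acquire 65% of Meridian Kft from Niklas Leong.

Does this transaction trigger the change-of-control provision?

The purchase adds only to Leila's holdings (Niklas's stake shrinks), so Leila is the only person who could newly come to control Meridian.
Leila holds 85% of Marlow, so Leila controls Marlow.
Leila holds 68% of Ridgeback, so Leila controls Ridgeback.
Neither Leila nor any entity Leila controls holds any voting interest in Meridian.
So before the transaction, Leila does not control Meridian.
After the purchase, Leila holds 65% of Meridian directly, and Niklas's stake falls to 35%.
Leila holds 65% of Meridian, so Leila controls Meridian.
Leila did not control Meridian before and does after, so the clause is triggered.

Yes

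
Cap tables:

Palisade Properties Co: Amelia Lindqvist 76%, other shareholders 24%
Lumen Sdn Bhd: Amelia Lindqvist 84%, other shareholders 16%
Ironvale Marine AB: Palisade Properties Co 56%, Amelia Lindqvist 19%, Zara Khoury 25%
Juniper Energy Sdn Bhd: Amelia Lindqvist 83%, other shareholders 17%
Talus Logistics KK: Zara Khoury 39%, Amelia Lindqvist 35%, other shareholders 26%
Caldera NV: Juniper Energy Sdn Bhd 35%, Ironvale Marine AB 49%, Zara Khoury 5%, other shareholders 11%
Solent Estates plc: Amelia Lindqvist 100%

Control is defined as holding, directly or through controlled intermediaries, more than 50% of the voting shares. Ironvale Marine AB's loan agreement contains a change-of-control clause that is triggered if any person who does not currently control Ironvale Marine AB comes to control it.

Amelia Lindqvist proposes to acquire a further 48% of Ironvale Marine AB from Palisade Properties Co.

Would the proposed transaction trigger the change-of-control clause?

The purchase adds only to Amelia's holdings (Palisade's stake shrinks), so Amelia is the only person who could newly come to control Ironvale.
Amelia holds 76% of Palisade, so Amelia controls Palisade.
Palisade and Amelia together hold 56% + 19% = 75% of Ironvale, so Amelia controls Ironvale.
So Amelia already controls Ironvale before the transaction.
After the purchase, Amelia's direct stake in Ironvale rises to 19% + 48% = 67%, and Palisade's stake falls to 8%.
Amelia controlled Ironvale already, so this is not a new person acquiring control; every other person's position is unchanged or reduced.
No new person acquires control, so the clause is not triggered.

No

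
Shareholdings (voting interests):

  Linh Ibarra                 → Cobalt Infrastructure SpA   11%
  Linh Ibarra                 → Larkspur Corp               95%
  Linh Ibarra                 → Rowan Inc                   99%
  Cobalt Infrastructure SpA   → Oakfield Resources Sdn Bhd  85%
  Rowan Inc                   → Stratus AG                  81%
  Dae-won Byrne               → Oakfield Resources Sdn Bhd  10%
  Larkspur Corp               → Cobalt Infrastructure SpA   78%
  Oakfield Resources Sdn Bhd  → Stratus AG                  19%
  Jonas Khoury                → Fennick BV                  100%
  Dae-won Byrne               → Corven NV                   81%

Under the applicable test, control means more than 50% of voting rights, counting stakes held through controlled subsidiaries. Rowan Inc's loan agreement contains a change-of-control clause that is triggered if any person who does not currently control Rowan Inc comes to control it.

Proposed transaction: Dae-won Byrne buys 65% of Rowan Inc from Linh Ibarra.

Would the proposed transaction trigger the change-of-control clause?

Yes

The purchase adds only to Dae-won's holdings (Linh's stake shrinks), so Dae-won is the only person who could newly come to control Rowan.
Dae-won holds 81% of Corven, so Dae-won controls Corven.
Neither Dae-won nor any entity Dae-won controls holds any voting interest in Rowan.
So before the transaction, Dae-won does not control Rowan.
After the purchase, Dae-won holds 65% of Rowan directly, and Linh's stake falls to 34%.
Dae-won holds 65% of Rowan, so Dae-won controls Rowan.
Dae-won did not control Rowan before and does after, so the clause is triggered.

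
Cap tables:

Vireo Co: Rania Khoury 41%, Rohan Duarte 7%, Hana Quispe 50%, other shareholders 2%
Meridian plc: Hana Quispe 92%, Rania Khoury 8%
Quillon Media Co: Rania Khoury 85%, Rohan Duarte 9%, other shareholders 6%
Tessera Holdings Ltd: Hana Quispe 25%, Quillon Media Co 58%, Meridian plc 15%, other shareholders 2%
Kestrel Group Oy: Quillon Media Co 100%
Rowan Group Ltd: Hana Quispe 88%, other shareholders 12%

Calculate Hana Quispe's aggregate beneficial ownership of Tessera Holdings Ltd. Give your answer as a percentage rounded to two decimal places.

Hana reaches Tessera along 2 paths.
Direct stake: 25% = 25%.
Via Meridian: 92% × 15% = 13.8%.
Total: 25% + 13.8% = 38.8%.
Rounded: 38.80%.

38.80%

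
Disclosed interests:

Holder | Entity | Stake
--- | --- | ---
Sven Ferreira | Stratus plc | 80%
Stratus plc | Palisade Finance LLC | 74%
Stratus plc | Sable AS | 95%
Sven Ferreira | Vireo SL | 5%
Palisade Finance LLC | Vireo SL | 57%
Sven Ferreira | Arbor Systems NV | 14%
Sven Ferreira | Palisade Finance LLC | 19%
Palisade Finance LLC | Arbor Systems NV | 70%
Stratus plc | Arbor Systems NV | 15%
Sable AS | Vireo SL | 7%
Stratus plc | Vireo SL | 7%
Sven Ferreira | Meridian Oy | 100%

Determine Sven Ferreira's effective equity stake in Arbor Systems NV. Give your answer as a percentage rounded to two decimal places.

Sven reaches Arbor along 4 paths.
Via Palisade: 19% × 70% = 13.3%.
Via Stratus → Palisade: 80% × 74% × 70% = 41.44%.
Direct stake: 14% = 14%.
Via Stratus: 80% × 15% = 12%.
Total: 13.3% + 41.44% + 14% + 12% = 80.74%.

80.74%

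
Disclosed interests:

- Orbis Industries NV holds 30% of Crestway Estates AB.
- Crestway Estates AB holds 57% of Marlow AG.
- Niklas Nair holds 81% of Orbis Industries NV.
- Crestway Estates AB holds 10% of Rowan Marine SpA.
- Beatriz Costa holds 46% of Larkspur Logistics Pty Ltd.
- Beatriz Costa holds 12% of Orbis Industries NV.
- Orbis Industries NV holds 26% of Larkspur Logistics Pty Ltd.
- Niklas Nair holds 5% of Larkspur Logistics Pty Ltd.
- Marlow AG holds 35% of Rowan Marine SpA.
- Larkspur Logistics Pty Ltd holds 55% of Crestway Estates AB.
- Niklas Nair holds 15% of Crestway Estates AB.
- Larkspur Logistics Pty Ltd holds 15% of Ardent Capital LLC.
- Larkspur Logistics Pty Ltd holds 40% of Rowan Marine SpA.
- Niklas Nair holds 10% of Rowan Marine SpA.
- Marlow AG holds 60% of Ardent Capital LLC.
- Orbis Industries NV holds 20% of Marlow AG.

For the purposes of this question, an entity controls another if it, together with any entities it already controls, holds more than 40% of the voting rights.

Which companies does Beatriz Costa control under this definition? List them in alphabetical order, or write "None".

Ardent Capital LLC, Crestway Estates AB, Larkspur Logistics Pty Ltd, Marlow AG, Rowan Marine SpA

Beatriz holds 46% of Larkspur, so Beatriz controls Larkspur.
Larkspur holds 55% of Crestway, so Beatriz controls Crestway.
Crestway holds 57% of Marlow, so Beatriz controls Marlow.
Larkspur and Marlow together hold 15% + 60% = 75% of Ardent, so Beatriz controls Ardent.
Larkspur and Marlow and Crestway together hold 40% + 35% + 10% = 85% of Rowan, so Beatriz controls Rowan.
No other company's threshold is met.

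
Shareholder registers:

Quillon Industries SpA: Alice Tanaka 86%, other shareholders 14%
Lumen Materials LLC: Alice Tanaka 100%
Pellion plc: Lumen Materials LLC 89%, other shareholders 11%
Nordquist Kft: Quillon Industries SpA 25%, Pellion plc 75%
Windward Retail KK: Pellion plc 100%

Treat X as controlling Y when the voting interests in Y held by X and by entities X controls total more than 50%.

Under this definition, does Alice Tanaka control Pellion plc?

Alice holds 100% of Lumen, so Alice controls Lumen.
Lumen holds 89% of Pellion, so Alice controls Pellion.

Yes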